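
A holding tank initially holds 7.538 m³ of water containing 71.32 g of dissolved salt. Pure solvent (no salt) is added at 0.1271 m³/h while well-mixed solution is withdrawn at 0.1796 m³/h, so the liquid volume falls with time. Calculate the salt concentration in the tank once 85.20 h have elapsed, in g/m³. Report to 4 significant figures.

1.071 g/m³

Let m(t) be the amount of salt. Volume: V(t) = V₀ + (Q_in − Q_out) t = 7.538 − 0.0525000 t; V(85.20) = 3.06500 m³.
Solute balance: dm/dt = 0 − Q_out C = −Q_out m/V(t).
dm/m = −Q_out dt/(V₀ − 0.0525000 t); integrating gives ln(m/m₀) = −(Q_out/(Q_in−Q_out)) ln(V/V₀).
m = m₀ (V₀/V)^(Q_out/(Q_in−Q_out)) = 71.32 × (7.538/3.06500)^(-3.42095) = 3.28258 g.
C = m/V = 3.28258/3.06500 = 1.07099 g/m³.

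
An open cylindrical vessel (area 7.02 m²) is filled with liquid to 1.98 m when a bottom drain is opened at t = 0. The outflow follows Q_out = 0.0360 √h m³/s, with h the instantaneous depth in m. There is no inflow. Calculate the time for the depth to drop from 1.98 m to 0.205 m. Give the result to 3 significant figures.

372 s

Unsteady balance on liquid volume: A dh/dt = −0.0360 √h.
∫ h^(−1/2) dh = −(0.0360/A) ∫ dt, giving 2√h = 2√h₀ − (0.0360/A) t.
t = 2A(√h₀ − √h)/0.0360 = 2·7.02·(√1.98 − √0.205)/0.0360
  = 14.040 × (1.4071 − 0.45277) / 0.0360 = 372.20 s.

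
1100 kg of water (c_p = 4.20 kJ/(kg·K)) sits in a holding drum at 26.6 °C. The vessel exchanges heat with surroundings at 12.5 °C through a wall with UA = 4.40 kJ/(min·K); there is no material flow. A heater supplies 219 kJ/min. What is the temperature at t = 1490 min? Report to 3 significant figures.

53.6 °C

M c_p dT/dt = −UA(T − T_amb) + Q̇.
dT/dt = (T_ss − T)/τ with T_ss = T_amb + Q̇/UA = 12.5 + 219/4.40 = 62.273 °C, τ = M c_p/UA = 1100·4.20/4.40 = 1050.0 min.
This is linear first-order; T(t) = T_ss + (T₀ − T_ss) e^(−t/τ).
T(1490) = 62.273 + (-35.673)·0.24194 = 53.642 °C.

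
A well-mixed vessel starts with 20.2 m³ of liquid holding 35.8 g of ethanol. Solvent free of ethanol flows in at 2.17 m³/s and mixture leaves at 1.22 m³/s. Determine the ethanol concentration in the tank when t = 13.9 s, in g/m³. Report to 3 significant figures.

Let m(t) be the amount of ethanol. Volume: V(t) = V₀ + (Q_in − Q_out) t = 20.2 + 0.95000 t; V(13.9) = 33.405 m³.
Species balance (pure solvent in): dm/dt = −Q_out · m/V(t).
dm/m = −Q_out dt/(V₀ + 0.95000 t); integrating gives ln(m/m₀) = −(Q_out/(Q_in−Q_out)) ln(V/V₀).
m = m₀ (V₀/V)^(Q_out/(Q_in−Q_out)) = 35.8 × (20.2/33.405)^(1.2842) = 18.764 g.
C = m/V = 18.764/33.405 = 0.56172 g/m³.

0.562 g/m³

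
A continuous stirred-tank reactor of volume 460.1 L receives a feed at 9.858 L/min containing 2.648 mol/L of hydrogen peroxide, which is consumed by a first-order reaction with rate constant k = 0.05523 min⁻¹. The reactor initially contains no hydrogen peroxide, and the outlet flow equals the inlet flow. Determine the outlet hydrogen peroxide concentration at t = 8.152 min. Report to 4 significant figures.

0.3439 mol/L

Accumulation = in − out − consumed: V dC/dt = Q C_in − Q C − k V C.
This is linear with rate a = Q/V + k = 0.0766558 min⁻¹.
C_ss = Q C_in/(Q + kV) = 0.740133 mol/L; C(t) = C_ss + (C₀ − C_ss) e^(−a t).
C(8.152) = 0.740133 + (-0.740133)·e^(−0.0766558·8.152) = 0.740133 + (-0.740133)·0.535316 = 0.343928 mol/L.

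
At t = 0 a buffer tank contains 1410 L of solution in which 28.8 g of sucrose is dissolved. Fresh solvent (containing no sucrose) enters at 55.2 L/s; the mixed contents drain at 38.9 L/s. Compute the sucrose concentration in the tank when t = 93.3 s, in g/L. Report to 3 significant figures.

0.00171 g/L

Let m(t) be the amount of sucrose. Volume: V(t) = V₀ + (Q_in − Q_out) t = 1410 + 16.300 t; V(93.3) = 2930.8 L.
Solute balance: dm/dt = 0 − Q_out C = −Q_out m/V(t).
Separate: dm/m = −Q_out dt/V(t) ⇒ ln(m/m₀) = −(Q_out/(Q_in−Q_out)) ln(V/V₀).
m = m₀ (V₀/V)^(Q_out/(Q_in−Q_out)) = 28.8 × (1410/2930.8)^(2.3865) = 5.0239 g.
C = m/V = 5.0239/2930.8 = 0.0017142 g/L.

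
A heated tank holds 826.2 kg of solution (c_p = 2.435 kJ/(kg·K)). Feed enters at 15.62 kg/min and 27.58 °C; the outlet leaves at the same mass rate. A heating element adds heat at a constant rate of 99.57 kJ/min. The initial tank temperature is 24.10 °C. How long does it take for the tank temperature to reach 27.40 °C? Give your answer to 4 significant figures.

M c_p dT/dt = ṁ c_p (T_in − T) + Q̇.
τ = M/ṁ = 52.8937 min; T_ss = T_in + Q̇/(ṁ c_p) = 30.1979 °C.
T(t) = T_ss + (T₀ − T_ss) e^(−t/τ). Set T = 27.40:
e^(−t/τ) = (27.40 − 30.1979)/(24.10 − 30.1979) = 0.458828
t = −52.8937 · ln(0.458828) = 41.2085 min.

41.21 min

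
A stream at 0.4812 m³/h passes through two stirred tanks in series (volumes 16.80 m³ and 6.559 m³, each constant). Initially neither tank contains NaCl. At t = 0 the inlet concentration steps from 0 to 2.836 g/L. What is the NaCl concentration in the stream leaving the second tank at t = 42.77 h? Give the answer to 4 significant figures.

Time constants: τᵢ = Vᵢ/Q for each well-mixed tank.
τ₁ = 16.80/0.4812 = 34.9127 h; τ₂ = 6.559/0.4812 = 13.6305 h.
Tank 1: C₁ = C_in(1 − e^(−t/τ₁)). Tank 2 (τ₁ ≠ τ₂): C₂ = C_in[1 − (τ₁ e^(−t/τ₁) − τ₂ e^(−t/τ₂))/(τ₁ − τ₂)].
At t = 42.77: e^(−t/τ₁) = 0.293742, e^(−t/τ₂) = 0.0433775.
C₂ = 2.836·[1 − (34.9127·0.293742 − 13.6305·0.0433775)/(21.2822)] = 2.836·0.545909 = 1.54820 g/L.

1.548 g/L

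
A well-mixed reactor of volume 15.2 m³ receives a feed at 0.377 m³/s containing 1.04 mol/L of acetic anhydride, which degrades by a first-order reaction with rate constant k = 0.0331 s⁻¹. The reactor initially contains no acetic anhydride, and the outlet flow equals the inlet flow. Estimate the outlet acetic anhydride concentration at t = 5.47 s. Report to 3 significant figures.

0.121 mol/L

Accumulation = in − out − consumed: V dC/dt = Q C_in − Q C − k V C.
This is linear with rate a = Q/V + k = 0.057903 s⁻¹.
C_ss = Q C_in/(Q + kV) = 0.44548 mol/L; C(t) = C_ss + (C₀ − C_ss) e^(−a t).
C(5.47) = 0.44548 + (-0.44548)·e^(−0.057903·5.47) = 0.44548 + (-0.44548)·0.72853 = 0.12094 mol/L.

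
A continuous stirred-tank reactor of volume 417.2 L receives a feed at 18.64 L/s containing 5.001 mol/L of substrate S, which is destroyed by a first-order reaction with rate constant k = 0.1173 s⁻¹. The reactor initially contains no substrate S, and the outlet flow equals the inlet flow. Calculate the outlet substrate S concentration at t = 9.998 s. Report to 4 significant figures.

Accumulation = in − out − consumed: V dC/dt = Q C_in − Q C − k V C.
dC/dt = (Q/V) C_in − (Q/V + k) C; effective rate a = Q/V + k = 0.0446788 + 0.1173 = 0.161979 s⁻¹.
C_ss = Q C_in/(Q + kV) = 1.37943 mol/L; C(t) = C_ss + (C₀ − C_ss) e^(−a t).
C(9.998) = 1.37943 + (-1.37943)·e^(−0.161979·9.998) = 1.37943 + (-1.37943)·0.198005 = 1.10630 mol/L.

1.106 mol/L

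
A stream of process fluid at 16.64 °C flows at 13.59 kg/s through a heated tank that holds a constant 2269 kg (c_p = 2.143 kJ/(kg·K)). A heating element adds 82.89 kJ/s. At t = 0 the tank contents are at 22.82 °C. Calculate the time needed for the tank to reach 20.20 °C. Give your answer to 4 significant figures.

257.3 s

M c_p dT/dt = ṁ c_p (T_in − T) + Q̇.
τ = M/ṁ = 166.961 s; T_ss = T_in + Q̇/(ṁ c_p) = 19.4862 °C.
T(t) = T_ss + (T₀ − T_ss) e^(−t/τ). Set T = 20.20:
e^(−t/τ) = (20.20 − 19.4862)/(22.82 − 19.4862) = 0.214118
t = −166.961 · ln(0.214118) = 257.325 s.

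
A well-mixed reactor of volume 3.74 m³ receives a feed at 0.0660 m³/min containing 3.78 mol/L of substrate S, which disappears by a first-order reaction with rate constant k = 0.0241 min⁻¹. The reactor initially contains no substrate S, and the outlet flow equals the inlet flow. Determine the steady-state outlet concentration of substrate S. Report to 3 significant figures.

1.60 mol/L

Accumulation = in − out − consumed: V dC/dt = Q C_in − Q C − k V C.
Steady state (dC/dt = 0): C_ss = Q C_in/(Q + kV) = C_in/(1 + kV/Q).
C_ss = 0.0660·3.78/(0.0660 + 0.0241·3.74) = 0.24948/0.15613 = 1.5979 mol/L.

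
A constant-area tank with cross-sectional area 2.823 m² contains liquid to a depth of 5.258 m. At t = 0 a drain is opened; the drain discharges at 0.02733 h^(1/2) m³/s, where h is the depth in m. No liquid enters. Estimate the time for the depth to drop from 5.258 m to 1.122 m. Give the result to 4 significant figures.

Unsteady balance on liquid volume: A dh/dt = −0.02733 √h.
Separate and integrate: 2(√h − √h₀) = −(0.02733/A) t.
t = 2A(√h₀ − √h)/0.02733 = 2·2.823·(√5.258 − √1.122)/0.02733
  = 5.64600 × (2.29303 − 1.05925) / 0.02733 = 254.884 s.

254.9 s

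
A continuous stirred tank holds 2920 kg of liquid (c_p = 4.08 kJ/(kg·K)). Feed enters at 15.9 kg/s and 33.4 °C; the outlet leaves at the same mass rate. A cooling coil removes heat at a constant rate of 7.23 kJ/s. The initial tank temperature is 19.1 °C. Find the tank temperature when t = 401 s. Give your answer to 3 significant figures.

31.7 °C

First-law balance (no shaft work): M c_p dT/dt = ṁ c_p (T_in − T) − 7.23.
τ = M/ṁ = 183.65 s; T_ss = T_in − Q̇/(ṁ c_p) = 33.4 − 7.23/(15.9·4.08) = 33.289 °C.
This is linear first-order; T(t) = T_ss + (T₀ − T_ss) e^(−t/τ).
T(401) = 33.289 + (-14.189)·e^(−401/183.65) = 33.289 + (-14.189)·0.11264 = 31.690 °C.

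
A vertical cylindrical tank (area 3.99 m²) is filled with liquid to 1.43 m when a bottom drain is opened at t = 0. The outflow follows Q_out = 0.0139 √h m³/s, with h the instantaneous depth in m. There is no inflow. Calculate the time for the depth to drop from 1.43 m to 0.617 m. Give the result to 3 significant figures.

236 s

A dh/dt = −Q_out = −0.0139 √h.
∫ h^(−1/2) dh = −(0.0139/A) ∫ dt, giving 2√h = 2√h₀ − (0.0139/A) t.
t = 2A(√h₀ − √h)/0.0139 = 2·3.99·(√1.43 − √0.617)/0.0139
  = 7.9800 × (1.1958 − 0.78549) / 0.0139 = 235.57 s.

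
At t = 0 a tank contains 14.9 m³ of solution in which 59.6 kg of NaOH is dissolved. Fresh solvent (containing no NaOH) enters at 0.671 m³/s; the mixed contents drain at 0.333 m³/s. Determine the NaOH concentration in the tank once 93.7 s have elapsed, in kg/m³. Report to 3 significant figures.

0.416 kg/m³

Total volume: dV/dt = Q_in − Q_out = 0.33800 m³/s, so V(t) = 14.9 + 0.33800 t and V(93.7) = 46.571 m³.
Species balance (pure solvent in): dm/dt = −Q_out · m/V(t).
Separate: dm/m = −Q_out dt/V(t) ⇒ ln(m/m₀) = −(Q_out/(Q_in−Q_out)) ln(V/V₀).
m = m₀ (V₀/V)^(Q_out/(Q_in−Q_out)) = 59.6 × (14.9/46.571)^(0.98521) = 19.393 kg.
C = m/V = 19.393/46.571 = 0.41642 kg/m³.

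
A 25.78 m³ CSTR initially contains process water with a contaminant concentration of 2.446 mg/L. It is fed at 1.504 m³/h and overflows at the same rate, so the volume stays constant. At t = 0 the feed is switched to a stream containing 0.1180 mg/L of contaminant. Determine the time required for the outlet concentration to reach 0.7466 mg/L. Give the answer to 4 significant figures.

Mass balance on the solute (V constant): V dC/dt = Q(C_in − C), so τ = V/Q = 17.1410 h.
C(t) = C_in + (C₀ − C_in) e^(−t/τ). Set C = 0.7466 and solve for t:
e^(−t/τ) = (C − C_in)/(C₀ − C_in) = (0.7466 − 0.1180)/(2.446 − 0.1180) = 0.270017
t = −τ ln(…) = 17.1410 × 1.30927 = 22.4421 h.

22.44 h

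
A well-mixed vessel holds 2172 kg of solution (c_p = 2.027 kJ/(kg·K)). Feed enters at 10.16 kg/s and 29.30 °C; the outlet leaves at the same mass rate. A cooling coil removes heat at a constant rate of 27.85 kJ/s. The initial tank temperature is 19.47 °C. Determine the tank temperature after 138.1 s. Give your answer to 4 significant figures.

M c_p dT/dt = ṁ c_p (T_in − T) − Q̇.
Rearrange: dT/dt = (T_ss − T)/τ with τ = M/ṁ = 213.780 s and T_ss = T_in − Q̇/(ṁ c_p) = 27.9477 °C.
Solution: T(t) = T_ss + (T₀ − T_ss) e^(−t/τ).
T(138.1) = 27.9477 + (-8.47769)·e^(−138.1/213.780) = 27.9477 + (-8.47769)·0.524142 = 23.5042 °C.

23.50 °C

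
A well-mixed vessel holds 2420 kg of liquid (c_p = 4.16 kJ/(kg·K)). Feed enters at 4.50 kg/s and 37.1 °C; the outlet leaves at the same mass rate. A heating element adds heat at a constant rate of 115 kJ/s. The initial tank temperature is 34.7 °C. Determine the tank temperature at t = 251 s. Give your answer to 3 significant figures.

M c_p dT/dt = ṁ c_p (T_in − T) + Q̇.
τ = M/ṁ = 537.78 s; T_ss = T_in + Q̇/(ṁ c_p) = 37.1 + 115/(4.50·4.16) = 43.243 °C.
This is linear first-order; T(t) = T_ss + (T₀ − T_ss) e^(−t/τ).
T(251) = 43.243 + (-8.5432)·e^(−251/537.78) = 43.243 + (-8.5432)·0.62705 = 37.886 °C.

37.9 °C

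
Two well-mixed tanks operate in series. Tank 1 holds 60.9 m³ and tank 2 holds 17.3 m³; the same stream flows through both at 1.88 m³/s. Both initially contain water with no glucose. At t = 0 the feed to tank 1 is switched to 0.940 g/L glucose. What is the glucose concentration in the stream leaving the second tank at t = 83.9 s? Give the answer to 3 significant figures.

0.842 g/L

Species balance on tank i: dCᵢ/dt = (Cᵢ₋₁ − Cᵢ)/τᵢ with τᵢ = Vᵢ/Q.
τ₁ = 60.9/1.88 = 32.394 s; τ₂ = 17.3/1.88 = 9.2021 s.
Solving the cascade with C₁(0)=C₂(0)=0 gives C₂(t) = C_in[1 − (τ₁ e^(−t/τ₁) − τ₂ e^(−t/τ₂))/(τ₁ − τ₂)].
At t = 83.9: e^(−t/τ₁) = 0.075019, e^(−t/τ₂) = 0.00010973.
C₂ = 0.940·[1 − (32.394·0.075019 − 9.2021·0.00010973)/(23.191)] = 0.940·0.89526 = 0.84154 g/L.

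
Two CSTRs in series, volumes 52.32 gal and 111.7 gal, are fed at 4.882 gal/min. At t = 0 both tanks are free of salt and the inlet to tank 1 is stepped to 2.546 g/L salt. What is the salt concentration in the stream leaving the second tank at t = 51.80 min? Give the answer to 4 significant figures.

Each tank obeys Vᵢ dCᵢ/dt = Q(Cᵢ₋₁ − Cᵢ), so τᵢ = Vᵢ/Q.
τ₁ = 52.32/4.882 = 10.7169 min; τ₂ = 111.7/4.882 = 22.8800 min.
Solving the cascade with C₁(0)=C₂(0)=0 gives C₂(t) = C_in[1 − (τ₁ e^(−t/τ₁) − τ₂ e^(−t/τ₂))/(τ₁ − τ₂)].
At t = 51.80: e^(−t/τ₁) = 0.00795879, e^(−t/τ₂) = 0.103935.
C₂ = 2.546·[1 − (10.7169·0.00795879 − 22.8800·0.103935)/(-12.1630)] = 2.546·0.811500 = 2.06608 g/L.

2.066 g/L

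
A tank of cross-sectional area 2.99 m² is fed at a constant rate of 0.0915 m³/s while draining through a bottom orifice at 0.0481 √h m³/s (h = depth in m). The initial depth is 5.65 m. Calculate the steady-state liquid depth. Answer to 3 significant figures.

Unsteady balance on liquid volume: A dh/dt = Q_in − 0.0481 √h. At steady state dh/dt = 0:
Q_in = 0.0481 √h_ss ⇒ √h_ss = 0.0915/0.0481 = 1.9023.
h_ss = 1.9023² = 3.6187 m. (Since h₀ = 5.65 m > h_ss, the level will fall toward this value.)

3.62 m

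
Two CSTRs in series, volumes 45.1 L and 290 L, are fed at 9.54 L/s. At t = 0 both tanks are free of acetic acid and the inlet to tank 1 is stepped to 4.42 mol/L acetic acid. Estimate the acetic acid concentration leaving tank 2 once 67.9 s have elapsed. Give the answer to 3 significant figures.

3.86 mol/L

Species balance on tank i: dCᵢ/dt = (Cᵢ₋₁ − Cᵢ)/τᵢ with τᵢ = Vᵢ/Q.
τ₁ = 45.1/9.54 = 4.7275 s; τ₂ = 290/9.54 = 30.398 s.
Solving the cascade with C₁(0)=C₂(0)=0 gives C₂(t) = C_in[1 − (τ₁ e^(−t/τ₁) − τ₂ e^(−t/τ₂))/(τ₁ − τ₂)].
At t = 67.9: e^(−t/τ₁) = 5.7847e-07, e^(−t/τ₂) = 0.10713.
C₂ = 4.42·[1 − (4.7275·5.7847e-07 − 30.398·0.10713)/(-25.671)] = 4.42·0.87314 = 3.8593 mol/L.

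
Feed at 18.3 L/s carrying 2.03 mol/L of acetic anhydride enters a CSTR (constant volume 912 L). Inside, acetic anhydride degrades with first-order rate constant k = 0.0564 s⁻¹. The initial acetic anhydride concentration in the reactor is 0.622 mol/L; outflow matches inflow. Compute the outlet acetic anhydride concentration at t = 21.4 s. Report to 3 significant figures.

Species balance: V dC/dt = Q C_in − Q C − k V C.
This is linear with rate a = Q/V + k = 0.076466 s⁻¹.
C_ss = Q C_in/(Q + kV) = 0.53270 mol/L; C(t) = C_ss + (C₀ − C_ss) e^(−a t).
C(21.4) = 0.53270 + (0.089297)·e^(−0.076466·21.4) = 0.53270 + (0.089297)·0.19469 = 0.55009 mol/L.

0.550 mol/L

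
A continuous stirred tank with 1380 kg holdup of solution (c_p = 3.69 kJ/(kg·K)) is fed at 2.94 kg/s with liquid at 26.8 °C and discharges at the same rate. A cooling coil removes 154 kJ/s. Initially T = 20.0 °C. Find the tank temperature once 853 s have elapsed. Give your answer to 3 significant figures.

First-law balance (no shaft work): M c_p dT/dt = ṁ c_p (T_in − T) − 154.
Rearrange: dT/dt = (T_ss − T)/τ with τ = M/ṁ = 469.39 s and T_ss = T_in − Q̇/(ṁ c_p) = 12.605 °C.
Solution: T(t) = T_ss + (T₀ − T_ss) e^(−t/τ).
T(853) = 12.605 + (7.3954)·e^(−853/469.39) = 12.605 + (7.3954)·0.16247 = 13.806 °C.

13.8 °C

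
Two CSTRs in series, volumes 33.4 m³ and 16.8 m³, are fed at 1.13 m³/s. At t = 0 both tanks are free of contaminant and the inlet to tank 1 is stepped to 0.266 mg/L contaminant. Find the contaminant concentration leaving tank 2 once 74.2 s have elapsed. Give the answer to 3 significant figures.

Species balance on tank i: dCᵢ/dt = (Cᵢ₋₁ − Cᵢ)/τᵢ with τᵢ = Vᵢ/Q.
τ₁ = 33.4/1.13 = 29.558 s; τ₂ = 16.8/1.13 = 14.867 s.
Solving the cascade with C₁(0)=C₂(0)=0 gives C₂(t) = C_in[1 − (τ₁ e^(−t/τ₁) − τ₂ e^(−t/τ₂))/(τ₁ − τ₂)].
At t = 74.2: e^(−t/τ₁) = 0.081239, e^(−t/τ₂) = 0.0068000.
C₂ = 0.266·[1 − (29.558·0.081239 − 14.867·0.0068000)/(14.690)] = 0.266·0.84343 = 0.22435 mg/L.

0.224 mg/L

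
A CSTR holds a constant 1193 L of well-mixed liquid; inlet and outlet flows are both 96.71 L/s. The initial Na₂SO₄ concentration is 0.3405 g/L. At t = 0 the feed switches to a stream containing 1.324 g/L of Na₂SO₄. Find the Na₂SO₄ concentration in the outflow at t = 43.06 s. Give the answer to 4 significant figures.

1.294 g/L

Transient balance on the dissolved component: V dC/dt = Q(C_in − C).
So dC/dt = (C_in − C)/τ with τ = V/Q = 1193/96.71 = 12.3358 s.
Integrating: C(t) = C_in + (C₀ − C_in) e^(−t/τ).
C(43.06) = 1.324 + (0.3405 − 1.324)·e^(−43.06/12.3358) = 1.324 + (-0.983500)·0.0304814 = 1.29402 g/L.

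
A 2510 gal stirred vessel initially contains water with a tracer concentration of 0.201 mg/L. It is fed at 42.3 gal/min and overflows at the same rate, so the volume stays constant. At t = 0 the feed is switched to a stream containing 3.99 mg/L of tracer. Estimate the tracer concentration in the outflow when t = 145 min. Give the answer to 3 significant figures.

Mass balance on the solute (V constant): V dC/dt = Q(C_in − C).
Rewrite as dC/dt + C/τ = C_in/τ, τ = V/Q = 59.338 min.
C approaches C_in exponentially: C(t) = C_in + (C₀ − C_in) e^(−t/τ).
C(145) = 3.99 + (0.201 − 3.99)·e^(−145/59.338) = 3.99 + (-3.7890)·0.086845 = 3.6609 mg/L.

3.66 mg/L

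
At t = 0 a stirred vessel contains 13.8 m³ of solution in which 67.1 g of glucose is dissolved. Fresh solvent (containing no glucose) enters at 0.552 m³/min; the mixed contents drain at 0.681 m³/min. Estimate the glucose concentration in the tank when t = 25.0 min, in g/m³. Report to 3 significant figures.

1.56 g/m³

Let m(t) be the amount of glucose. Volume: V(t) = V₀ + (Q_in − Q_out) t = 13.8 − 0.12900 t; V(25.0) = 10.575 m³.
Species balance (pure solvent in): dm/dt = −Q_out · m/V(t).
Separate: dm/m = −Q_out dt/V(t) ⇒ ln(m/m₀) = −(Q_out/(Q_in−Q_out)) ln(V/V₀).
m = m₀ (V₀/V)^(Q_out/(Q_in−Q_out)) = 67.1 × (13.8/10.575)^(-5.2791) = 16.461 g.
C = m/V = 16.461/10.575 = 1.5566 g/m³.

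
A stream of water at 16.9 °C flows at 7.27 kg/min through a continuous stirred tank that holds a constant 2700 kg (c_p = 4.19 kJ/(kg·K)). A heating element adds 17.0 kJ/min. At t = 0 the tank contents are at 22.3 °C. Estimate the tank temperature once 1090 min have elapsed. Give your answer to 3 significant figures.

17.7 °C

M c_p dT/dt = ṁ c_p (T_in − T) + Q̇.
τ = M/ṁ = 371.39 min; T_ss = T_in + Q̇/(ṁ c_p) = 16.9 + 17.0/(7.27·4.19) = 17.458 °C.
Integrating: T(t) = T_ss + (T₀ − T_ss) e^(−t/τ).
T(1090) = 17.458 + (4.8419)·e^(−1090/371.39) = 17.458 + (4.8419)·0.053135 = 17.715 °C.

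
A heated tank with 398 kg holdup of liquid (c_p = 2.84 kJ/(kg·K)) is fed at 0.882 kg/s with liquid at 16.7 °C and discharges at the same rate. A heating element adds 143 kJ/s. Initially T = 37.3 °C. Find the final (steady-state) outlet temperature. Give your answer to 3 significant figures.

Energy balance: M c_p dT/dt = ṁ c_p (T_in − T) + 143.
At steady state dT/dt = 0 ⇒ T_ss = T_in + Q̇/(ṁ c_p) = 16.7 + 143/(0.882·2.84) = 73.789 °C.

73.8 °C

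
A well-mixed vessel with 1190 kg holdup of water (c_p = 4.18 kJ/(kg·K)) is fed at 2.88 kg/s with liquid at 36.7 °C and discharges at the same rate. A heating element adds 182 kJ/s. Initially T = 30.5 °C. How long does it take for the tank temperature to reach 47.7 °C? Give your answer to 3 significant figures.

679 s

Heat balance on the well-mixed liquid: M c_p dT/dt = ṁ c_p (T_in − T) + 182.
τ = M/ṁ = 413.19 s; T_ss = T_in + Q̇/(ṁ c_p) = 51.818 °C.
T(t) = T_ss + (T₀ − T_ss) e^(−t/τ). Set T = 47.7:
e^(−t/τ) = (47.7 − 51.818)/(30.5 − 51.818) = 0.19318
t = −413.19 · ln(0.19318) = 679.34 s.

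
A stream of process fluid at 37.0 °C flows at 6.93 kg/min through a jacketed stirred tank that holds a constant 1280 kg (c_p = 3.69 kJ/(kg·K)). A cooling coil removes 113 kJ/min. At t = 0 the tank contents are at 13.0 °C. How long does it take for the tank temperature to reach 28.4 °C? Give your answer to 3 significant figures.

M c_p dT/dt = ṁ c_p (T_in − T) − Q̇.
τ = M/ṁ = 184.70 min; T_ss = T_in − Q̇/(ṁ c_p) = 32.581 °C.
T(t) = T_ss + (T₀ − T_ss) e^(−t/τ). Set T = 28.4:
e^(−t/τ) = (28.4 − 32.581)/(13.0 − 32.581) = 0.21353
t = −184.70 · ln(0.21353) = 285.18 min.

285 min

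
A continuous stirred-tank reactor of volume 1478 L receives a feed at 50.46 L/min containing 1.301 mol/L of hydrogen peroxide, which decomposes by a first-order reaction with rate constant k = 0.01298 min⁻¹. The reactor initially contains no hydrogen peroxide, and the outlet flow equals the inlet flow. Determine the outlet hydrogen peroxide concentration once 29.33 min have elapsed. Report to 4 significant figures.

0.7060 mol/L

Accumulation = in − out − consumed: V dC/dt = Q C_in − Q C − k V C.
This is linear with rate a = Q/V + k = 0.0471207 min⁻¹.
C_ss = Q C_in/(Q + kV) = 0.942623 mol/L; C(t) = C_ss + (C₀ − C_ss) e^(−a t).
C(29.33) = 0.942623 + (-0.942623)·e^(−0.0471207·29.33) = 0.942623 + (-0.942623)·0.251063 = 0.705965 mol/L.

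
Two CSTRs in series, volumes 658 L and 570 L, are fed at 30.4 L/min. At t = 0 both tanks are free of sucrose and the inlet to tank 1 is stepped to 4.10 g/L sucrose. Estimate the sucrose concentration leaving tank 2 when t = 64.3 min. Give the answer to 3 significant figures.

3.39 g/L

Time constants: τᵢ = Vᵢ/Q for each well-mixed tank.
τ₁ = 658/30.4 = 21.645 min; τ₂ = 570/30.4 = 18.750 min.
Tank 1: C₁ = C_in(1 − e^(−t/τ₁)). Tank 2 (τ₁ ≠ τ₂): C₂ = C_in[1 − (τ₁ e^(−t/τ₁) − τ₂ e^(−t/τ₂))/(τ₁ − τ₂)].
At t = 64.3: e^(−t/τ₁) = 0.051267, e^(−t/τ₂) = 0.032409.
C₂ = 4.10·[1 − (21.645·0.051267 − 18.750·0.032409)/(2.8947)] = 4.10·0.82658 = 3.3890 g/L.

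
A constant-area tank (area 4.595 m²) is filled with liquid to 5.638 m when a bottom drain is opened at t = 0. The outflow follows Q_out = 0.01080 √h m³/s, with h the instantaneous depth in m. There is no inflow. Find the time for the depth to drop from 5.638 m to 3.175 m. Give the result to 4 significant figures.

Unsteady balance on liquid volume: A dh/dt = −0.01080 √h.
Separate and integrate: 2(√h − √h₀) = −(0.01080/A) t.
t = 2A(√h₀ − √h)/0.01080 = 2·4.595·(√5.638 − √3.175)/0.01080
  = 9.19000 × (2.37445 − 1.78185) / 0.01080 = 504.254 s.

504.3 s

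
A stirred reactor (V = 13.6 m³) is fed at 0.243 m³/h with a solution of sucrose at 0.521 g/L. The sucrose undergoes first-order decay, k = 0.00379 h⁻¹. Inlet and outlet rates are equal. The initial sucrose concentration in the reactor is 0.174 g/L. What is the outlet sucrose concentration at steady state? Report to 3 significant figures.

V dC/dt = Q(C_in − C) − k V C.
At steady state: 0 = Q C_in − (Q + kV) C_ss, so C_ss = Q C_in/(Q + kV).
C_ss = 0.243·0.521/(0.243 + 0.00379·13.6) = 0.12660/0.29454 = 0.42983 g/L.

0.430 g/L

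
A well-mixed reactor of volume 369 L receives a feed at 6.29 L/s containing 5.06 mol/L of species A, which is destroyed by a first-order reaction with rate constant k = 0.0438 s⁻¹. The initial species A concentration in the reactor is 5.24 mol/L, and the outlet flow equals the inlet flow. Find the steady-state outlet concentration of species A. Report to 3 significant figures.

Accumulation = in − out − consumed: V dC/dt = Q C_in − Q C − k V C.
At steady state: 0 = Q C_in − (Q + kV) C_ss, so C_ss = Q C_in/(Q + kV).
C_ss = 6.29·5.06/(6.29 + 0.0438·369) = 31.827/22.452 = 1.4176 mol/L.

1.42 mol/L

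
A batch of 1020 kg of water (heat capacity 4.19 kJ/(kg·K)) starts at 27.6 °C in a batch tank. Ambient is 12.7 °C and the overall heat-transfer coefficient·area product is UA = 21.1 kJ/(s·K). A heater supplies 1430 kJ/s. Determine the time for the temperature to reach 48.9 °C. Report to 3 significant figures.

104 s

First-law balance (no shaft work): M c_p dT/dt = −UA(T − T_amb) + Q̇.
τ = M c_p/UA = 202.55 s; T_ss = T_amb + Q̇/UA = 12.7 + 1430/21.1 = 80.473 °C.
T(t) = T_ss + (T₀ − T_ss)e^(−t/τ); set T = 48.9:
t = −τ ln[(T − T_ss)/(T₀ − T_ss)] = −202.55 · ln(0.59714) = 104.43 s.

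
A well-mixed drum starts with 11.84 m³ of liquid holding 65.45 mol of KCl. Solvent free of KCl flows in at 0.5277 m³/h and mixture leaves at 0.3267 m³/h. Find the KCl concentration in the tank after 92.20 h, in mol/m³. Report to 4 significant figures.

Total volume: dV/dt = Q_in − Q_out = 0.201000 m³/h, so V(t) = 11.84 + 0.201000 t and V(92.20) = 30.3722 m³.
Species balance (pure solvent in): dm/dt = −Q_out · m/V(t).
Separate: dm/m = −Q_out dt/V(t) ⇒ ln(m/m₀) = −(Q_out/(Q_in−Q_out)) ln(V/V₀).
m = m₀ (V₀/V)^(Q_out/(Q_in−Q_out)) = 65.45 × (11.84/30.3722)^(1.62537) = 14.1556 mol.
C = m/V = 14.1556/30.3722 = 0.466072 mol/m³.

0.4661 mol/m³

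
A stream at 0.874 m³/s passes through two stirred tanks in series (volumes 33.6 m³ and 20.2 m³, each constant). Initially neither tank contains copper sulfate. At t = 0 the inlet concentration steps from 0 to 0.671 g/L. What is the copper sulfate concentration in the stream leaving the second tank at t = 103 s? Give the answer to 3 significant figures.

0.567 g/L

Species balance on tank i: dCᵢ/dt = (Cᵢ₋₁ − Cᵢ)/τᵢ with τᵢ = Vᵢ/Q.
τ₁ = 33.6/0.874 = 38.444 s; τ₂ = 20.2/0.874 = 23.112 s.
Solving the cascade with C₁(0)=C₂(0)=0 gives C₂(t) = C_in[1 − (τ₁ e^(−t/τ₁) − τ₂ e^(−t/τ₂))/(τ₁ − τ₂)].
At t = 103: e^(−t/τ₁) = 0.068616, e^(−t/τ₂) = 0.011603.
C₂ = 0.671·[1 − (38.444·0.068616 − 23.112·0.011603)/(15.332)] = 0.671·0.84544 = 0.56729 g/L.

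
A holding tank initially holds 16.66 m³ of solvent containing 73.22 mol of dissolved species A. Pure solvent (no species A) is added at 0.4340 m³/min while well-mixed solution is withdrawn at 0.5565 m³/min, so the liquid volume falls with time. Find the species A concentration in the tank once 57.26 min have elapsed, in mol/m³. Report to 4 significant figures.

Let m(t) be the amount of species A. Volume: V(t) = V₀ + (Q_in − Q_out) t = 16.66 − 0.122500 t; V(57.26) = 9.64565 m³.
Solute balance: dm/dt = 0 − Q_out C = −Q_out m/V(t).
dm/m = −Q_out dt/(V₀ − 0.122500 t); integrating gives ln(m/m₀) = −(Q_out/(Q_in−Q_out)) ln(V/V₀).
m = m₀ (V₀/V)^(Q_out/(Q_in−Q_out)) = 73.22 × (16.66/9.64565)^(-4.54286) = 6.11522 mol.
C = m/V = 6.11522/9.64565 = 0.633987 mol/m³.

0.6340 mol/m³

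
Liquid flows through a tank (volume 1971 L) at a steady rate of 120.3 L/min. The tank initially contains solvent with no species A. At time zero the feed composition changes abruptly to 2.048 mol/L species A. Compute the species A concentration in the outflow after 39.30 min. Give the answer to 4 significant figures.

1.862 mol/L

Accumulation = in − out for the solute gives V dC/dt = Q(C_in − C).
Time constant τ = V/Q = 1971/120.3 = 16.3840 min.
Solution: C(t) = C_in + (C₀ − C_in) e^(−t/τ).
C(39.30) = 2.048 + (0 − 2.048)·e^(−39.30/16.3840) = 2.048 + (-2.04800)·0.0908382 = 1.86196 mol/L.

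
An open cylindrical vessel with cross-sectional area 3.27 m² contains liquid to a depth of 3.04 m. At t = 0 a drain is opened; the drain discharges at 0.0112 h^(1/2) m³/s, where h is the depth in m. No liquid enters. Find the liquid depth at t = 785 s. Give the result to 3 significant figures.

A dh/dt = −Q_out = −0.0112 √h.
∫ h^(−1/2) dh = −(0.0112/A) ∫ dt, giving 2√h = 2√h₀ − (0.0112/A) t.
√h = √3.04 − 0.0112·785/(2·3.27) = 1.7436 − 1.3443 = 0.39922.
h = 0.39922² = 0.15937 m.

0.159 m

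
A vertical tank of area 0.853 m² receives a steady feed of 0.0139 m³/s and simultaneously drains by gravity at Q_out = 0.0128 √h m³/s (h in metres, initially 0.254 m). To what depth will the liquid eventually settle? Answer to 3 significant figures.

1.18 m

Volume balance on the tank: A dh/dt = Q_in − 0.0128 √h. At steady state dh/dt = 0:
Q_in = 0.0128 √h_ss ⇒ √h_ss = 0.0139/0.0128 = 1.0859.
h_ss = 1.0859² = 1.1793 m. (Since h₀ = 0.254 m < h_ss, the level will rise toward this value.)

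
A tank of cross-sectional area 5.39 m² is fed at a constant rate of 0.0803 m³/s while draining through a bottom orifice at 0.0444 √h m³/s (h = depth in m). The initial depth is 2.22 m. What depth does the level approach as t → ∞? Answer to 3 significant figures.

3.27 m

Level balance: A dh/dt = 0.0803 − 0.0444 √h. Setting dh/dt = 0:
Q_in = 0.0444 √h_ss ⇒ √h_ss = 0.0803/0.0444 = 1.8086.
h_ss = 1.8086² = 3.2709 m. (Since h₀ = 2.22 m < h_ss, the level will rise toward this value.)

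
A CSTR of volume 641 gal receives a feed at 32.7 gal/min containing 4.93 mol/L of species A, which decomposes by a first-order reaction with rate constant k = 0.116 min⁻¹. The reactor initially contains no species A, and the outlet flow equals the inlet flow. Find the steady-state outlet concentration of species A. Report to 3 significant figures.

1.51 mol/L

Species balance: V dC/dt = Q C_in − Q C − k V C.
At steady state: 0 = Q C_in − (Q + kV) C_ss, so C_ss = Q C_in/(Q + kV).
C_ss = 32.7·4.93/(32.7 + 0.116·641) = 161.21/107.06 = 1.5059 mol/L.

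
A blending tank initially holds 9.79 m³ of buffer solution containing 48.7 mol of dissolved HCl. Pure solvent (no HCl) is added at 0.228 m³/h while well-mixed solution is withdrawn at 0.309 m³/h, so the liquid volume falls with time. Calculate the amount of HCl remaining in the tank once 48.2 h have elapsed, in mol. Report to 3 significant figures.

6.99 mol

Let m(t) be the amount of HCl. Volume: V(t) = V₀ + (Q_in − Q_out) t = 9.79 − 0.081000 t; V(48.2) = 5.8858 m³.
Species balance (pure solvent in): dm/dt = −Q_out · m/V(t).
Separate: dm/m = −Q_out dt/V(t) ⇒ ln(m/m₀) = −(Q_out/(Q_in−Q_out)) ln(V/V₀).
m = m₀ (V₀/V)^(Q_out/(Q_in−Q_out)) = 48.7 × (9.79/5.8858)^(-3.8148) = 6.9910 mol.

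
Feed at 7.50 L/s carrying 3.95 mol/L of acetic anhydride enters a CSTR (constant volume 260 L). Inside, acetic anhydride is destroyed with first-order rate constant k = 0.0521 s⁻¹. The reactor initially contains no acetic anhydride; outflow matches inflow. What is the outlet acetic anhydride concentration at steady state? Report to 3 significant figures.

V dC/dt = Q(C_in − C) − k V C.
Steady state (dC/dt = 0): C_ss = Q C_in/(Q + kV) = C_in/(1 + kV/Q).
C_ss = 7.50·3.95/(7.50 + 0.0521·260) = 29.625/21.046 = 1.4076 mol/L.

1.41 mol/L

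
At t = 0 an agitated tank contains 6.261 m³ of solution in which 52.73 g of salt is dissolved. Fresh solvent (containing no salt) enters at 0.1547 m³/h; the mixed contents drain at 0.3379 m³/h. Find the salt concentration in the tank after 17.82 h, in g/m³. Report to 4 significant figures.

4.520 g/m³

Let m(t) be the amount of salt. Volume: V(t) = V₀ + (Q_in − Q_out) t = 6.261 − 0.183200 t; V(17.82) = 2.99638 m³.
Solute balance: dm/dt = 0 − Q_out C = −Q_out m/V(t).
Separate: dm/m = −Q_out dt/V(t) ⇒ ln(m/m₀) = −(Q_out/(Q_in−Q_out)) ln(V/V₀).
m = m₀ (V₀/V)^(Q_out/(Q_in−Q_out)) = 52.73 × (6.261/2.99638)^(-1.84443) = 13.5442 g.
C = m/V = 13.5442/2.99638 = 4.52018 g/m³.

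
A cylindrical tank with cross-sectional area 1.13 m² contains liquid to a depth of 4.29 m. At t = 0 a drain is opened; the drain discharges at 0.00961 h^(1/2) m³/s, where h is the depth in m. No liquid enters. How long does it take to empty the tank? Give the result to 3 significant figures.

A dh/dt = −Q_out = −0.00961 √h.
Separate and integrate: 2(√h − √h₀) = −(0.00961/A) t.
Tank is empty when √h = 0: t_empty = 2A√h₀/0.00961.
t_empty = 2·1.13·√4.29/0.00961 = 2.2600·2.0712/0.00961 = 487.10 s.

487 s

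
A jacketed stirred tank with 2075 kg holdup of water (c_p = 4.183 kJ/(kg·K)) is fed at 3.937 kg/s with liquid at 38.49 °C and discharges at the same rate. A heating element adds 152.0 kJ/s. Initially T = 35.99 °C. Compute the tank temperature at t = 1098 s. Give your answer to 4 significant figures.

Unsteady energy balance on the tank contents: M c_p dT/dt = ṁ c_p (T_in − T) + 152.0.
Rearrange: dT/dt = (T_ss − T)/τ with τ = M/ṁ = 527.051 s and T_ss = T_in + Q̇/(ṁ c_p) = 47.7198 °C.
Integrating: T(t) = T_ss + (T₀ − T_ss) e^(−t/τ).
T(1098) = 47.7198 + (-11.7298)·e^(−1098/527.051) = 47.7198 + (-11.7298)·0.124520 = 46.2592 °C.

46.26 °C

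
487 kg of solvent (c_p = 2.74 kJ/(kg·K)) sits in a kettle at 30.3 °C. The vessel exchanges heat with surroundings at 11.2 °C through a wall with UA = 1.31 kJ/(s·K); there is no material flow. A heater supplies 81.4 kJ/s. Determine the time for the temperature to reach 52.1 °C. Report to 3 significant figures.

M c_p dT/dt = −UA(T − T_amb) + Q̇.
τ = M c_p/UA = 1018.6 s; T_ss = T_amb + Q̇/UA = 11.2 + 81.4/1.31 = 73.337 °C.
T(t) = T_ss + (T₀ − T_ss)e^(−t/τ); set T = 52.1:
t = −τ ln[(T − T_ss)/(T₀ − T_ss)] = −1018.6 · ln(0.49346) = 719.45 s.

719 s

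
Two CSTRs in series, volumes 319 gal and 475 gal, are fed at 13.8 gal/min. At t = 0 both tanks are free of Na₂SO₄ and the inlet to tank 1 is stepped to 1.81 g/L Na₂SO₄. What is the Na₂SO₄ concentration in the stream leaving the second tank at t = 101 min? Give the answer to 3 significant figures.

1.56 g/L

Species balance on tank i: dCᵢ/dt = (Cᵢ₋₁ − Cᵢ)/τᵢ with τᵢ = Vᵢ/Q.
τ₁ = 319/13.8 = 23.116 min; τ₂ = 475/13.8 = 34.420 min.
Solving the cascade with C₁(0)=C₂(0)=0 gives C₂(t) = C_in[1 − (τ₁ e^(−t/τ₁) − τ₂ e^(−t/τ₂))/(τ₁ − τ₂)].
At t = 101: e^(−t/τ₁) = 0.012660, e^(−t/τ₂) = 0.053167.
C₂ = 1.81·[1 − (23.116·0.012660 − 34.420·0.053167)/(-11.304)] = 1.81·0.86400 = 1.5638 g/L.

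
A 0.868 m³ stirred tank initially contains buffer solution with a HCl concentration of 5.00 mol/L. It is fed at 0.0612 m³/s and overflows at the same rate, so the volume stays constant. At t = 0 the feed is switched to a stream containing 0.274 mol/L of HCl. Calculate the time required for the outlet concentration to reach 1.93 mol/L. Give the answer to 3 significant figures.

14.9 s

Species balance: V dC/dt = Q(C_in − C) ⇒ τ = V/Q = 14.183 s.
C(t) = C_in + (C₀ − C_in) e^(−t/τ). Set C = 1.93 and solve for t:
e^(−t/τ) = (C − C_in)/(C₀ − C_in) = (1.93 − 0.274)/(5.00 − 0.274) = 0.35040
t = −τ ln(…) = 14.183 × 1.0487 = 14.873 s.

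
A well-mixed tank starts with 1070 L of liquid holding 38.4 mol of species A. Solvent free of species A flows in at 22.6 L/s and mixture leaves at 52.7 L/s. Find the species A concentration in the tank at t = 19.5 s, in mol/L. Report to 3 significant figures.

0.0198 mol/L

Total volume: dV/dt = Q_in − Q_out = -30.100 L/s, so V(t) = 1070 − 30.100 t and V(19.5) = 483.05 L.
Species balance (pure solvent in): dm/dt = −Q_out · m/V(t).
dm/m = −Q_out dt/(V₀ − 30.100 t); integrating gives ln(m/m₀) = −(Q_out/(Q_in−Q_out)) ln(V/V₀).
m = m₀ (V₀/V)^(Q_out/(Q_in−Q_out)) = 38.4 × (1070/483.05)^(-1.7508) = 9.5413 mol.
C = m/V = 9.5413/483.05 = 0.019752 mol/L.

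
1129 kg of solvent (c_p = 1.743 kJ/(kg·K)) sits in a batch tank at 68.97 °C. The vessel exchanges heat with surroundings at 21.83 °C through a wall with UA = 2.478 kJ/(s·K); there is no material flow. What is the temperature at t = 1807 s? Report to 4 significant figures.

Lumped-capacitance energy balance: M c_p dT/dt = UA(T_amb − T).
dT/dt = (T_ss − T)/τ with T_ss = T_amb = 21.8300 °C, τ = M c_p/UA = 1129·1.743/2.478 = 794.127 s.
Integrating: T(t) = T_ss + (T₀ − T_ss) e^(−t/τ).
T(1807) = 21.8300 + (47.1400)·0.102750 = 26.6736 °C.

26.67 °C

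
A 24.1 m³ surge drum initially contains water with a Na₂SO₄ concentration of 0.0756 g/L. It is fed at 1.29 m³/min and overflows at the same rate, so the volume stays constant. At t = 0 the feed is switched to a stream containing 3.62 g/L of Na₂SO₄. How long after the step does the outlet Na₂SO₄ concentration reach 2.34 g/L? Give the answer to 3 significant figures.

19.0 min

Accumulation = in − out for the solute gives V dC/dt = Q(C_in − C), so τ = V/Q = 18.682 min.
C(t) = C_in + (C₀ − C_in) e^(−t/τ). Set C = 2.34 and solve for t:
e^(−t/τ) = (C − C_in)/(C₀ − C_in) = (2.34 − 3.62)/(0.0756 − 3.62) = 0.36113
t = −τ ln(…) = 18.682 × 1.0185 = 19.028 min.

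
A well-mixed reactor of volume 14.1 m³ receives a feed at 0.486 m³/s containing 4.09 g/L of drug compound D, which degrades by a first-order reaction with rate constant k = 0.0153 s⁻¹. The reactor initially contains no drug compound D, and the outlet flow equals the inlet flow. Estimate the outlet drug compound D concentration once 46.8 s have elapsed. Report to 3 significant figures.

Species balance: V dC/dt = Q C_in − Q C − k V C.
dC/dt = (Q/V) C_in − (Q/V + k) C; effective rate a = Q/V + k = 0.034468 + 0.0153 = 0.049768 s⁻¹.
C_ss = Q C_in/(Q + kV) = 2.8326 g/L; C(t) = C_ss + (C₀ − C_ss) e^(−a t).
C(46.8) = 2.8326 + (-2.8326)·e^(−0.049768·46.8) = 2.8326 + (-2.8326)·0.097379 = 2.5568 g/L.

2.56 g/L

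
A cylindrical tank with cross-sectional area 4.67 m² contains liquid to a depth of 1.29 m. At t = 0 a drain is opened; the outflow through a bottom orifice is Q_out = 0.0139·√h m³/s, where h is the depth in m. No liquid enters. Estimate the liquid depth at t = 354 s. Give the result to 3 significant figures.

A dh/dt = −Q_out = −0.0139 √h.
This is separable: 2 d(√h)/dt = −0.0139/A, so √h = √h₀ − (0.0139/(2A)) t.
√h = √1.29 − 0.0139·354/(2·4.67) = 1.1358 − 0.52683 = 0.60895.
h = 0.60895² = 0.37082 m.

0.371 m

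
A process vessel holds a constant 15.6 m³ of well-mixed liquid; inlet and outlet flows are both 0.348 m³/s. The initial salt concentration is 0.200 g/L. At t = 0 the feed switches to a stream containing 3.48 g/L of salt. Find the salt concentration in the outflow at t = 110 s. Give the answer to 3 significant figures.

Species balance on the tank: V dC/dt = Q(C_in − C).
So dC/dt = (C_in − C)/τ with τ = V/Q = 15.6/0.348 = 44.828 s.
Solution: C(t) = C_in + (C₀ − C_in) e^(−t/τ).
C(110) = 3.48 + (0.200 − 3.48)·e^(−110/44.828) = 3.48 + (-3.2800)·0.085962 = 3.1980 g/L.

3.20 g/L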